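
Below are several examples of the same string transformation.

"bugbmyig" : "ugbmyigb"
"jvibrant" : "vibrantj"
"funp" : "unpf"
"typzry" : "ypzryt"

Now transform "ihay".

In each case the input is transformed by: move the first character to the end.
"ihay" → "hayi".

hayi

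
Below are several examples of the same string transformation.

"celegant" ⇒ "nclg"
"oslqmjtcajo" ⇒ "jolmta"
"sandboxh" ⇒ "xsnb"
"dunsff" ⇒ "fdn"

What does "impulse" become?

The pattern: move the last 2 characters to the front (rotate right by 2), then keep every other character starting from the first (positions 1st, 3rd, 5th, ...).
On "impulse": the first step gives "seimpul", and the second then gives "sipl".
(Check on "oslqmjtcajo": → "jooslqmjtca" → "jolmta" ✓)

sipl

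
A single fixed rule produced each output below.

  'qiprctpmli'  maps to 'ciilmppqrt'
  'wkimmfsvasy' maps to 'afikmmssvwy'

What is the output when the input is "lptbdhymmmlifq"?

Each output is the input with this applied: sort the characters into alphabetical order.
On "lptbdhymmmlifq" that produces "bdfhillmmmpqty".

bdfhillmmmpqty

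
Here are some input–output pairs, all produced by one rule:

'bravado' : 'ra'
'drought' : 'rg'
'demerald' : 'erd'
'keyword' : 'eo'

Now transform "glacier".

The rule is to keep one character in every 3, starting at position 2 (positions 2nd, 5th, 8th, ...).
So "glacier" becomes "li".

li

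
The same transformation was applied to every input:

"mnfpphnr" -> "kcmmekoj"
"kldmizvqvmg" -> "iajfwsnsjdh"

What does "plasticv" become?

What's happening: move the first character to the end, then shift every letter 3 places backward in the alphabet (wrapping around).
"plasticv" → "lasticvp" → "ixpqfzsm".

ixpqfzsm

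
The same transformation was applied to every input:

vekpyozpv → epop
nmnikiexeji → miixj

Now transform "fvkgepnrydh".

vgprd

The pattern: keep every other character starting from the second (positions 2nd, 4th, 6th, ...).
For "fvkgepnrydh" the result is "vgprd".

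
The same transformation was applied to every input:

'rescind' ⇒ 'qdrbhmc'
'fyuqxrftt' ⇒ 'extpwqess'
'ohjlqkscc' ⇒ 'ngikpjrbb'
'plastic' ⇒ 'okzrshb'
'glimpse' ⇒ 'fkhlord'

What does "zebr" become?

ydaq

The transformation: shift every letter 1 place backward in the alphabet (wrapping around).
On "zebr" that produces "ydaq".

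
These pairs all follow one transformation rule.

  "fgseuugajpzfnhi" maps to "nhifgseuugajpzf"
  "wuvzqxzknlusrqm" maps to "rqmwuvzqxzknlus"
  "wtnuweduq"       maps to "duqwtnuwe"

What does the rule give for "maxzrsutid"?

tidmaxzrsu

Looking at the pairs, the operation is to move the last 3 characters to the front (rotate right by 3).
So "maxzrsutid" becomes "tidmaxzrsu".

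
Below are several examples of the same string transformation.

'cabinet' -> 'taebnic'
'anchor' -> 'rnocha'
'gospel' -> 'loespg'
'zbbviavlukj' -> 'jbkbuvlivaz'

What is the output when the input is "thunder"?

Looking at the pairs, the operation is to take characters alternately from the front and the back (1st, last, 2nd, 2nd-last, ...), then move the first character to the end.
Working it through for "thunder": intermediate "trheudn", final "rheudnt".

rheudnt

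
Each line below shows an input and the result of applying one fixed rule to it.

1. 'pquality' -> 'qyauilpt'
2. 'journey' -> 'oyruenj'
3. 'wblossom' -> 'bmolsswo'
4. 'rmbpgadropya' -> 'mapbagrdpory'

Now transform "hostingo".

ootsnihg

Rule — swap the first and last characters, then swap each adjacent pair of characters (1↔2, 3↔4, ...).
On "hostingo": the first step gives "oostingh", and the second then gives "ootsnihg".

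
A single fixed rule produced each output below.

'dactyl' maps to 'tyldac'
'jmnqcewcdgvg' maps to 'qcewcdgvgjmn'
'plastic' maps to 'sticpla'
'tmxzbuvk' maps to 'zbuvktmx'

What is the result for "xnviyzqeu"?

In each case the input is transformed by: move the first 3 characters to the end (rotate left by 3).
For "xnviyzqeu" the result is "iyzqeuxnv".

iyzqeuxnv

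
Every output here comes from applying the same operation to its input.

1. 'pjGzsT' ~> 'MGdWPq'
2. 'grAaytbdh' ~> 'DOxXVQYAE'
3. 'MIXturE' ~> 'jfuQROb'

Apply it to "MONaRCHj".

Looking at the pairs, the operation is to flip the case of every letter, then shift every letter 3 places backward in the alphabet (wrapping around).
On "MONaRCHj": the first step gives "monArchJ", and the second then gives "jlkXozeG".

jlkXozeG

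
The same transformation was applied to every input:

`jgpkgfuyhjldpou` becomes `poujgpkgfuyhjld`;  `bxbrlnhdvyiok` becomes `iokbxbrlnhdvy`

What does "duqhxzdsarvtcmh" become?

What's happening: move the last 3 characters to the front (rotate right by 3).
On "duqhxzdsarvtcmh" that produces "cmhduqhxzdsarvt".

cmhduqhxzdsarvt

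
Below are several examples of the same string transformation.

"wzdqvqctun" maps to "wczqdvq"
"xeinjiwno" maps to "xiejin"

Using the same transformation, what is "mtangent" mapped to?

In each case the input is transformed by: delete the last 3 characters, then take characters alternately from the front and the back (1st, last, 2nd, 2nd-last, ...).
Starting from "mtangent": after the first operation, "mtang"; after the second, "mgtna".
(Check on "xeinjiwno": → "xeinji" → "xiejin" ✓)

mgtna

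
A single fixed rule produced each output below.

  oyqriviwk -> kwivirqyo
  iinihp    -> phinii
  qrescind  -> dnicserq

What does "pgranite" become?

The rule is to reverse the string.
On "pgranite" that produces "etinargp".

etinargp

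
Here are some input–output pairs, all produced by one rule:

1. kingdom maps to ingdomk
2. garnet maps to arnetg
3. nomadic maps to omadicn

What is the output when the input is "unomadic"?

Looking at the pairs, the operation is to move the first character to the end.
Doing the same to "unomadic": "nomadicu".

nomadicu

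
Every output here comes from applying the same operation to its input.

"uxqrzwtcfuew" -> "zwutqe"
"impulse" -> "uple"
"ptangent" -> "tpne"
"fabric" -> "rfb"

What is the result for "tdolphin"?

The pattern: sort the characters into reverse alphabetical order, then keep every other character starting from the first (positions 1st, 3rd, 5th, ...).
Applying both steps to "tdolphin": "tponlihd", then "tolh".

tolh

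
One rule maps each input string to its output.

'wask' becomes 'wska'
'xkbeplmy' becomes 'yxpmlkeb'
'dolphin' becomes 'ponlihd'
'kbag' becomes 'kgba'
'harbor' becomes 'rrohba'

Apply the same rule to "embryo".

yromeb

Rule — sort the characters into reverse alphabetical order.
Doing the same to "embryo": "yromeb".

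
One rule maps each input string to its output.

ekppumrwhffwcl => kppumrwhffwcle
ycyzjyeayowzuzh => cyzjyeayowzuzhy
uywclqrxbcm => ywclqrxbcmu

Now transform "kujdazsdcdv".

ujdazsdcdvk

The transformation: move the first character to the end.
On "kujdazsdcdv" that produces "ujdazsdcdvk".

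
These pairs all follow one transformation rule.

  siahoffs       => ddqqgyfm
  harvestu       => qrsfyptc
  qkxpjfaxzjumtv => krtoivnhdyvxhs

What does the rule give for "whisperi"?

cpgufgqn

Each output is the input with this applied: move the last 3 characters to the front (rotate right by 3), then shift every letter 2 places backward in the alphabet (wrapping around).
"whisperi" → "eriwhisp" → "cpgufgqn".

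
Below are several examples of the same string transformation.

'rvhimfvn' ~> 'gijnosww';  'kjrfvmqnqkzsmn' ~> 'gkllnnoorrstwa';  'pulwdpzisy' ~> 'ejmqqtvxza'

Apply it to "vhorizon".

ijoppswa

Each output is the input with this applied: sort the characters into alphabetical order, then shift every letter 1 place forward in the alphabet (wrapping around).
For "vhorizon", step one produces "hinoorvz"; step two turns that into "ijoppswa".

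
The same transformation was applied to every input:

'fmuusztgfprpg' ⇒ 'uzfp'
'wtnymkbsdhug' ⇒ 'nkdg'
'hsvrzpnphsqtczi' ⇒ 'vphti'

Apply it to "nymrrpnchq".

Looking at the pairs, the operation is to keep one character in every 3, starting at position 3 (positions 3rd, 6th, 9th, ...).
On "nymrrpnchq" that produces "mph".

mph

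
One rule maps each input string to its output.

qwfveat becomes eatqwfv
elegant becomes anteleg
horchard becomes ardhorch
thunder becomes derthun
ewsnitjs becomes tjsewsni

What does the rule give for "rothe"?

thero

The transformation: move the last 3 characters to the front (rotate right by 3).
For "rothe" the result is "thero".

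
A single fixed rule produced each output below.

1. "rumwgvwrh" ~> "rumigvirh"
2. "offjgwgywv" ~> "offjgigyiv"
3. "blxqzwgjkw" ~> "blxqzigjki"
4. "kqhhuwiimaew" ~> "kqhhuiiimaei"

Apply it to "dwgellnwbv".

The rule is to replace every "w" with "i".
Doing the same to "dwgellnwbv": "digellnibv".

digellnibv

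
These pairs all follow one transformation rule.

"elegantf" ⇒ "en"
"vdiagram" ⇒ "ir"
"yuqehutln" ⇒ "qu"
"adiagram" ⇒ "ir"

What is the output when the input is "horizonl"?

The transformation: delete the last character, then keep one character in every 3, starting at position 3 (positions 3rd, 6th, 9th, ...).
For "horizonl", step one produces "horizon"; step two turns that into "ro".

ro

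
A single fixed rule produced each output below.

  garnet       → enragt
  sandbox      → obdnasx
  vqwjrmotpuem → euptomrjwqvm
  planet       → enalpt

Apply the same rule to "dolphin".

ihplodn

The transformation: reverse the string, then move the first character to the end.
On "dolphin": the first step gives "nihplod", and the second then gives "ihplodn".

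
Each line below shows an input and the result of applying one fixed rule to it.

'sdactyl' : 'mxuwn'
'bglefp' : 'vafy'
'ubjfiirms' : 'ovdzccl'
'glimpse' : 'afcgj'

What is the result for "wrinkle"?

In each case the input is transformed by: shift every letter 6 places backward in the alphabet (wrapping around), then delete the last 2 characters.
On "wrinkle": the first step gives "qlchefy", and the second then gives "qlche".

qlche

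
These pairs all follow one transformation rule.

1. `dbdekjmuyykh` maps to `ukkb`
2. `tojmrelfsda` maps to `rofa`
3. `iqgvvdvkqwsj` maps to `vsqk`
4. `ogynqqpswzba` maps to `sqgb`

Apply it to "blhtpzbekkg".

plge

Rule — keep one character in every 3, starting at position 2 (positions 2nd, 5th, 8th, ...), then sort the characters into reverse alphabetical order.
For "blhtpzbekkg", step one produces "lpeg"; step two turns that into "plge".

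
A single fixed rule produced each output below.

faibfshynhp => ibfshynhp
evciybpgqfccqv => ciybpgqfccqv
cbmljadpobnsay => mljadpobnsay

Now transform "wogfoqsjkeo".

gfoqsjkeo

Rule — delete the first 2 characters.
On "wogfoqsjkeo" that produces "gfoqsjkeo".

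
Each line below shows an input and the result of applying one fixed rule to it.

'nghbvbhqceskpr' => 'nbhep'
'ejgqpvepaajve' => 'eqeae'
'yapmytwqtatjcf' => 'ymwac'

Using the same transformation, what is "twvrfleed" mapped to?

The transformation: keep one character in every 3, starting at position 1 (positions 1st, 4th, 7th, ...).
For "twvrfleed" the result is "tre".

tre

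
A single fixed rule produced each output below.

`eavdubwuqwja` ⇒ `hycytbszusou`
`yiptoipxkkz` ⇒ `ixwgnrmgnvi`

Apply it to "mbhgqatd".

rbkzfeoy

Rule — move the last 2 characters to the front (rotate right by 2), then shift every letter 2 places backward in the alphabet (wrapping around).
On "mbhgqatd" that produces "rbkzfeoy".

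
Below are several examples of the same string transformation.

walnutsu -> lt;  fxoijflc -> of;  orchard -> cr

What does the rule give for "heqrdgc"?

Each output is the input with this applied: keep one character in every 3, starting at position 3 (positions 3rd, 6th, 9th, ...).
On "heqrdgc" that produces "qg".

qg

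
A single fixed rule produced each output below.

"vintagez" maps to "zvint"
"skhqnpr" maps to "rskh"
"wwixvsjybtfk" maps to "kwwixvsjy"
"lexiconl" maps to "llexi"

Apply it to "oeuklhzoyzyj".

joeuklhzo

Rule — move the last character to the front, then delete the last 3 characters.
"oeuklhzoyzyj" → "joeuklhzoyzy" → "joeuklhzo".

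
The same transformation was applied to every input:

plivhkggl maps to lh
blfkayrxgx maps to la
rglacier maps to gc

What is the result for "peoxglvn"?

eg

What's happening: keep one character in every 3, starting at position 2 (positions 2nd, 5th, 8th, ...), then delete the last character.
Applying that to "peoxglvn" gives "eg".
(Check on "blfkayrxgx": → "lax" → "la" ✓)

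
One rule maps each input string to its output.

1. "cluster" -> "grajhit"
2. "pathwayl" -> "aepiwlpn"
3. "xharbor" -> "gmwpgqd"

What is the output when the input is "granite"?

What's happening: shift every letter 11 places backward in the alphabet (wrapping around), then move the last character to the front.
Applying both steps to "granite": "vgpcxit", then "tvgpcxi".
(Check on "xharbor": → "mwpgqdg" → "gmwpgqd" ✓)

tvgpcxi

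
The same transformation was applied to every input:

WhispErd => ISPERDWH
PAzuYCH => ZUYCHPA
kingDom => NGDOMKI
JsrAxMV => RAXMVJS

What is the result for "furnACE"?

RNACEFU

What's happening: move the first 2 characters to the end (rotate left by 2), then convert every letter to uppercase.
Starting from "furnACE": after the first operation, "rnACEfu"; after the second, "RNACEFU".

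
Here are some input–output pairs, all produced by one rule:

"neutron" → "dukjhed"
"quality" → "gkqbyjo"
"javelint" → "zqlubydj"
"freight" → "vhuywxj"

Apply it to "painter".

fqydjuh

Looking at the pairs, the operation is to shift every letter 10 places backward in the alphabet (wrapping around).
"painter" → "fqydjuh".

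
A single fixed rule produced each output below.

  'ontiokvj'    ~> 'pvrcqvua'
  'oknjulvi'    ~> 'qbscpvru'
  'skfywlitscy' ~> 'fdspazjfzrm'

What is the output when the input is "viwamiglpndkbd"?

The transformation: shift every letter 7 places forward in the alphabet (wrapping around), then move the first 3 characters to the end (rotate left by 3).
Working it through for "viwamiglpndkbd": intermediate "cpdhtpnswukrik", final "htpnswukrikcpd".
(Check on "ontiokvj": → "vuapvrcq" → "pvrcqvua" ✓)

htpnswukrikcpd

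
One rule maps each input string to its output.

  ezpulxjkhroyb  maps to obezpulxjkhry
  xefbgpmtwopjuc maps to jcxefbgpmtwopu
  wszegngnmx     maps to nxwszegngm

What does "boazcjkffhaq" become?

The rule is to move the last 2 characters to the front (rotate right by 2), then swap the first and last characters.
For "boazcjkffhaq" the result is "hqboazcjkffa".

hqboazcjkffa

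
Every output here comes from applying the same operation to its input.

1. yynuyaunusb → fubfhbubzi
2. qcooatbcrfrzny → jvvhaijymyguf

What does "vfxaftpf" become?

What's happening: delete the first character, then shift every letter 7 places forward in the alphabet (wrapping around).
On "vfxaftpf": the first step gives "fxaftpf", and the second then gives "mehmawm".
(Check on "qcooatbcrfrzny": → "cooatbcrfrzny" → "jvvhaijymyguf" ✓)

mehmawm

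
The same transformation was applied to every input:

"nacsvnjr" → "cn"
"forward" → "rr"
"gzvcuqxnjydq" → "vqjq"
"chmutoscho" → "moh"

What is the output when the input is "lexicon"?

xo

The transformation: keep one character in every 3, starting at position 3 (positions 3rd, 6th, 9th, ...).
On "lexicon" that produces "xo".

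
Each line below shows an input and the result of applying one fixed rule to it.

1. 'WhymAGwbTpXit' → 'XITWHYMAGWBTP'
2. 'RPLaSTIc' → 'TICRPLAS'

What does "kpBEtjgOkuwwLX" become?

WLXKPBETJGOKUW

The rule is to move the last 3 characters to the front (rotate right by 3), then convert every letter to uppercase.
Starting from "kpBEtjgOkuwwLX": after the first operation, "wLXkpBEtjgOkuw"; after the second, "WLXKPBETJGOKUW".
(Check on "WhymAGwbTpXit": → "XitWhymAGwbTp" → "XITWHYMAGWBTP" ✓)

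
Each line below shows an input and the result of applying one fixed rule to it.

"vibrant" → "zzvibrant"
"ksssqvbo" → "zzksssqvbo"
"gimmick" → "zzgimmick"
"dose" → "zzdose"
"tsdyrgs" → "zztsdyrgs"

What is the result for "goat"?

zzgoat

The pattern: prepend "zz".
"goat" → "zzgoat".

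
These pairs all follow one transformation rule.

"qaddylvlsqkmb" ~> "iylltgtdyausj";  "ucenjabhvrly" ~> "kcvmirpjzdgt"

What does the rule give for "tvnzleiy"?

dbhvmtgq

The rule is to swap each adjacent pair of characters (1↔2, 3↔4, ...), then shift every letter 8 places forward in the alphabet (wrapping around).
For "tvnzleiy", step one produces "vtznelyi"; step two turns that into "dbhvmtgq".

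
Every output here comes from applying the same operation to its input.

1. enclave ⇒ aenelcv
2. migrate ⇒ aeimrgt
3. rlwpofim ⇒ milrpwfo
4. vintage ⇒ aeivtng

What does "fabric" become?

In each case the input is transformed by: swap each adjacent pair of characters (1↔2, 3↔4, ...), then move the last 2 characters to the front (rotate right by 2).
On "fabric": the first step gives "afrbci", and the second then gives "ciafrb".

ciafrb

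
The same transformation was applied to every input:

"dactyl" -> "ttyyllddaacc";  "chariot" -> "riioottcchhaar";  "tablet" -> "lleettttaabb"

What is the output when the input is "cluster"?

stteerrcclluus

Looking at the pairs, the operation is to double every character, then swap the front and back halves of the string.
Working it through for "cluster": intermediate "cclluusstteerr", final "stteerrcclluus".
(Check on "chariot": → "cchhaarriioott" → "riioottcchhaar" ✓)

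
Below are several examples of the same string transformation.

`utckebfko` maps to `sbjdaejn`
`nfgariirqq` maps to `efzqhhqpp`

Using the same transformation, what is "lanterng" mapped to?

The pattern: delete the first character, then shift every letter 1 place backward in the alphabet (wrapping around).
For "lanterng" the result is "zmsdqmf".

zmsdqmf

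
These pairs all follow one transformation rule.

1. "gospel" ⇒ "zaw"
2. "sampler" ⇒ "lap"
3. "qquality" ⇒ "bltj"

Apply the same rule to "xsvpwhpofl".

daszw

Looking at the pairs, the operation is to shift every letter 11 places forward in the alphabet (wrapping around), then keep every other character starting from the second (positions 2nd, 4th, 6th, ...).
Applying that to "xsvpwhpofl" gives "daszw".
(Check on "sampler": → "dlxawpc" → "lap" ✓)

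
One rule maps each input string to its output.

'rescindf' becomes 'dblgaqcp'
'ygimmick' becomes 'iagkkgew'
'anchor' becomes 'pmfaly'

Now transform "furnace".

What's happening: reverse the string, then shift every letter 2 places backward in the alphabet (wrapping around).
For "furnace" the result is "caylpsd".

caylpsd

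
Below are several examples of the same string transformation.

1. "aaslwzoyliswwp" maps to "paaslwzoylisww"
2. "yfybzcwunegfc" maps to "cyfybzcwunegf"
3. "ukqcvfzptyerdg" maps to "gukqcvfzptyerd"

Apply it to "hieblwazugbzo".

The pattern: move the last character to the front.
So "hieblwazugbzo" becomes "ohieblwazugbz".

ohieblwazugbz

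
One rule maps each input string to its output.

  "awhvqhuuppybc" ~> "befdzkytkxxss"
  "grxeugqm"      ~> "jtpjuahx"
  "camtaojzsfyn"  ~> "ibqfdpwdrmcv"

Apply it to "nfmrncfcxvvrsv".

uvyqipuqfifayy

Looking at the pairs, the operation is to move the last 3 characters to the front (rotate right by 3), then shift every letter 3 places forward in the alphabet (wrapping around).
Working it through for "nfmrncfcxvvrsv": intermediate "rsvnfmrncfcxvv", final "uvyqipuqfifayy".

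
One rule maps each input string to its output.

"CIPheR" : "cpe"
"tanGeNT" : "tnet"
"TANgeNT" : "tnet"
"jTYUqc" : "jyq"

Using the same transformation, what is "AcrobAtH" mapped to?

arbt

In each case the input is transformed by: keep every other character starting from the first (positions 1st, 3rd, 5th, ...), then convert every letter to lowercase.
Starting from "AcrobAtH": after the first operation, "Arbt"; after the second, "arbt".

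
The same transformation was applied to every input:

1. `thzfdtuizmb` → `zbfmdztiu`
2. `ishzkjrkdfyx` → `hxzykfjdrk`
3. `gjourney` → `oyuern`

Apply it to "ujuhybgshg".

ughhysbg

Rule — delete the first 2 characters, then take characters alternately from the front and the back (1st, last, 2nd, 2nd-last, ...).
Working it through for "ujuhybgshg": intermediate "uhybgshg", final "ughhysbg".
(Check on "thzfdtuizmb": → "zfdtuizmb" → "zbfmdztiu" ✓)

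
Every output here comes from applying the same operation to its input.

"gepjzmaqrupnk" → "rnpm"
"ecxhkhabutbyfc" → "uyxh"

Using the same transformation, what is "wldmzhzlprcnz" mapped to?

The pattern: keep one character in every 3, starting at position 3 (positions 3rd, 6th, 9th, ...), then move the first 2 characters to the end (rotate left by 2).
Working it through for "wldmzhzlprcnz": intermediate "dhpn", final "pndh".

pndh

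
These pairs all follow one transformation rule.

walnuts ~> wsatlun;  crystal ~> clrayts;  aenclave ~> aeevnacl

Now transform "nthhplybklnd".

ndtnhlhkpbly

Each output is the input with this applied: take characters alternately from the front and the back (1st, last, 2nd, 2nd-last, ...).
Doing the same to "nthhplybklnd": "ndtnhlhkpbly".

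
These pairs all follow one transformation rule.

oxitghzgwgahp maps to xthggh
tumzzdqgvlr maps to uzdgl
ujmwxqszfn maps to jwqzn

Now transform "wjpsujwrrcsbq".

jsjrcb

Rule — keep every other character starting from the second (positions 2nd, 4th, 6th, ...).
On "wjpsujwrrcsbq" that produces "jsjrcb".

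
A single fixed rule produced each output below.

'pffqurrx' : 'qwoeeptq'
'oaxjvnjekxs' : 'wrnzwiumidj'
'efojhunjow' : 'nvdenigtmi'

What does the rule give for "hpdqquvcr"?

bqgocpptu

What's happening: move the last 2 characters to the front (rotate right by 2), then shift every letter 1 place backward in the alphabet (wrapping around).
Starting from "hpdqquvcr": after the first operation, "crhpdqquv"; after the second, "bqgocpptu".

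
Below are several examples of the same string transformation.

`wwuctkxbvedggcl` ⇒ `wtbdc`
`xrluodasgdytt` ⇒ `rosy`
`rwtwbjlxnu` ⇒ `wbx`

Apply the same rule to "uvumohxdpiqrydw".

vodqd

The transformation: keep one character in every 3, starting at position 2 (positions 2nd, 5th, 8th, ...).
Applying that to "uvumohxdpiqrydw" gives "vodqd".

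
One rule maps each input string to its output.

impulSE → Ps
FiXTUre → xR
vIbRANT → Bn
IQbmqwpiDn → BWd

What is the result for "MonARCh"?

What's happening: keep one character in every 3, starting at position 3 (positions 3rd, 6th, 9th, ...), then flip the case of every letter.
"MonARCh" → "nC" → "Nc".

Nc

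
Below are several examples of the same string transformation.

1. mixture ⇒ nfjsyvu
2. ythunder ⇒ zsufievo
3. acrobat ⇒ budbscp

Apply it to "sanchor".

tsbpoid

Each output is the input with this applied: take characters alternately from the front and the back (1st, last, 2nd, 2nd-last, ...), then shift every letter 1 place forward in the alphabet (wrapping around).
"sanchor" → "tsbpoid".
(Check on "ythunder": → "yrtehdun" → "zsufievo" ✓)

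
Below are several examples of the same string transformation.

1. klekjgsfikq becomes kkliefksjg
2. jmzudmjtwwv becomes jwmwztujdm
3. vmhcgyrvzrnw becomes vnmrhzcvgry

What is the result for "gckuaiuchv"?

The rule is to delete the last character, then take characters alternately from the front and the back (1st, last, 2nd, 2nd-last, ...).
For "gckuaiuchv", step one produces "gckuaiuch"; step two turns that into "ghcckuuia".
(Check on "vmhcgyrvzrnw": → "vmhcgyrvzrn" → "vnmrhzcvgry" ✓)

ghcckuuia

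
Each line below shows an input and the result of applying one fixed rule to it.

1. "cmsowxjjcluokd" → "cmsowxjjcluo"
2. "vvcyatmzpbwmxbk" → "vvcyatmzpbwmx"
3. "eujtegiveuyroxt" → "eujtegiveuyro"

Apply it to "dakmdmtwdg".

In each case the input is transformed by: delete the last 2 characters.
For "dakmdmtwdg" the result is "dakmdmtw".

dakmdmtw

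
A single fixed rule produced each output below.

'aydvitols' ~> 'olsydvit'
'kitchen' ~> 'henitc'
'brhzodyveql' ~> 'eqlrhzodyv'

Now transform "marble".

Looking at the pairs, the operation is to delete the first character, then move the last 3 characters to the front (rotate right by 3).
Working it through for "marble": intermediate "arble", final "blear".

blear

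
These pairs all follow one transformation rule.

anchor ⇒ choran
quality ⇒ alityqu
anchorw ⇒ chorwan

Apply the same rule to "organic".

ganicor

Rule — move the first 2 characters to the end (rotate left by 2).
On "organic" that produces "ganicor".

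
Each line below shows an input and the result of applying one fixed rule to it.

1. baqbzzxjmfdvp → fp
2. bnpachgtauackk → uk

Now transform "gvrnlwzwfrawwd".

rw

Looking at the pairs, the operation is to keep one character in every 3, starting at position 1 (positions 1st, 4th, 7th, ...), then delete the first 3 characters.
On "gvrnlwzwfrawwd": the first step gives "gnzrw", and the second then gives "rw".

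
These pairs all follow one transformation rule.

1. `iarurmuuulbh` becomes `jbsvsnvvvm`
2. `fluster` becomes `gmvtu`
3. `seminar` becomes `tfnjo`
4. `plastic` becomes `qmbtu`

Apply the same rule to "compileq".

dpnqjm

The pattern: delete the last 2 characters, then shift every letter 1 place forward in the alphabet (wrapping around).
On "compileq": the first step gives "compil", and the second then gives "dpnqjm".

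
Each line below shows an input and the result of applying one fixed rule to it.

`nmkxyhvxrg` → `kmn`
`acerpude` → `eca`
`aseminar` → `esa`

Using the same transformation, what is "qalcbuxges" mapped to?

In each case the input is transformed by: reverse the string, then keep only the last 3 characters.
Working it through for "qalcbuxges": intermediate "segxubclaq", final "laq".

laq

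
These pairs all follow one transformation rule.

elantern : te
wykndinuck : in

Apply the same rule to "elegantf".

an

Rule — swap the front and back halves of the string, then keep only the first 2 characters.
For "elegantf", step one produces "antfeleg"; step two turns that into "an".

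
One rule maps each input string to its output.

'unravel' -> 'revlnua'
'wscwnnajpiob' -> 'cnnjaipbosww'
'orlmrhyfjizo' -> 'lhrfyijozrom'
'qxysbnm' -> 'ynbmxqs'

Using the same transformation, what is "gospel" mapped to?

sleogp

The rule is to swap each adjacent pair of characters (1↔2, 3↔4, ...), then move the first 3 characters to the end (rotate left by 3).
Doing the same to "gospel": "sleogp".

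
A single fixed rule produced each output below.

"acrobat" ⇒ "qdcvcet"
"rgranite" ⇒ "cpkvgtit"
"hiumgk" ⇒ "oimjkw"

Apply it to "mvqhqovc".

In each case the input is transformed by: shift every letter 2 places forward in the alphabet (wrapping around), then move the first 3 characters to the end (rotate left by 3).
Working it through for "mvqhqovc": intermediate "oxsjsqxe", final "jsqxeoxs".
(Check on "acrobat": → "cetqdcv" → "qdcvcet" ✓)

jsqxeoxs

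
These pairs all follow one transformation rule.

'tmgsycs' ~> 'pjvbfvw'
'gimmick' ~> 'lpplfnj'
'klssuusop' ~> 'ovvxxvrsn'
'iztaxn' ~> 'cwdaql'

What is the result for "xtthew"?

In each case the input is transformed by: shift every letter 3 places forward in the alphabet (wrapping around), then move the first character to the end.
For "xtthew", step one produces "awwkhz"; step two turns that into "wwkhza".

wwkhza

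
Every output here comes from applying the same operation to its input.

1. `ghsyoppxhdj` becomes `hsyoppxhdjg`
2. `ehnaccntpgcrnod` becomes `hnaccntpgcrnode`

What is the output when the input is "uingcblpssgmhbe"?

The transformation: move the first character to the end.
So "uingcblpssgmhbe" becomes "ingcblpssgmhbeu".

ingcblpssgmhbeu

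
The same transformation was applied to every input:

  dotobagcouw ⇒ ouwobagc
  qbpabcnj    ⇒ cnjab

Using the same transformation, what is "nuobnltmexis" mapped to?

xisbnltme

What's happening: delete the first 3 characters, then move the last 3 characters to the front (rotate right by 3).
For "nuobnltmexis" the result is "xisbnltme".
(Check on "qbpabcnj": → "abcnj" → "cnjab" ✓)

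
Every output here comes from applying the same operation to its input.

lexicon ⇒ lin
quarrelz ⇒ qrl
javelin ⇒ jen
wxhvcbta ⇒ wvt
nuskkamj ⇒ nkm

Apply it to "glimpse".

gme

The rule is to keep one character in every 3, starting at position 1 (positions 1st, 4th, 7th, ...).
So "glimpse" becomes "gme".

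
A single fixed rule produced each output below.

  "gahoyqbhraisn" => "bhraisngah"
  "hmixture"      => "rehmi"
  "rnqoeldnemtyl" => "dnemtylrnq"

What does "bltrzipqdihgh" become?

pqdihghblt

The rule is to move the first 3 characters to the end (rotate left by 3), then delete the first 3 characters.
Starting from "bltrzipqdihgh": after the first operation, "rzipqdihghblt"; after the second, "pqdihghblt".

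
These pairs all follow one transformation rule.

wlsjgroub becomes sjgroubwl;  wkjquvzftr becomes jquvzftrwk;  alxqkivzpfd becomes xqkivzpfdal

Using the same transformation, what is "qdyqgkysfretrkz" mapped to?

yqgkysfretrkzqd

The pattern: move the first 2 characters to the end (rotate left by 2).
On "qdyqgkysfretrkz" that produces "yqgkysfretrkzqd".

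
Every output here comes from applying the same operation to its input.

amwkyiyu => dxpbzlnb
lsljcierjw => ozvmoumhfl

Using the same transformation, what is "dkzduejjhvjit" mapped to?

gwnlcmgyxkhmm

Rule — take characters alternately from the front and the back (1st, last, 2nd, 2nd-last, ...), then shift every letter 3 places forward in the alphabet (wrapping around).
Applying that to "dkzduejjhvjit" gives "gwnlcmgyxkhmm".
(Check on "lsljcierjw": → "lwsjlrjeci" → "ozvmoumhfl" ✓)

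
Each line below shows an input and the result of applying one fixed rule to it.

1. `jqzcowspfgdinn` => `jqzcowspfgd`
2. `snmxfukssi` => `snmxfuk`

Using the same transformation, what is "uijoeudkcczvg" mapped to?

uijoeudkcc

What's happening: delete the last 3 characters.
On "uijoeudkcczvg" that produces "uijoeudkcc".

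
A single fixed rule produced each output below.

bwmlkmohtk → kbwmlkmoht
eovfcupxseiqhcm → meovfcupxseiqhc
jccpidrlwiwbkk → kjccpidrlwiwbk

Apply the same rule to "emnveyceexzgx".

What's happening: move the last character to the front.
For "emnveyceexzgx" the result is "xemnveyceexzg".

xemnveyceexzg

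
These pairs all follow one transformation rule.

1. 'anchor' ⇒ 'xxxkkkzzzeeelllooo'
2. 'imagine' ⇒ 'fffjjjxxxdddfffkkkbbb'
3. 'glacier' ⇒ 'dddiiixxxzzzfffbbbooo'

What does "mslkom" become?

jjjpppiiihhhllljjj

The rule is to shift every letter 3 places backward in the alphabet (wrapping around), then repeat every character 3 times.
"mslkom" → "jpihlj" → "jjjpppiiihhhllljjj".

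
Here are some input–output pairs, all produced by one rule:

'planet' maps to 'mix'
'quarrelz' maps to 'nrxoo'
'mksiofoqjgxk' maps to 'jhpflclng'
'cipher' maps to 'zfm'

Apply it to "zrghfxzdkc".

The transformation: delete the last 3 characters, then shift every letter 3 places backward in the alphabet (wrapping around).
Working it through for "zrghfxzdkc": intermediate "zrghfxz", final "wodecuw".

wodecuw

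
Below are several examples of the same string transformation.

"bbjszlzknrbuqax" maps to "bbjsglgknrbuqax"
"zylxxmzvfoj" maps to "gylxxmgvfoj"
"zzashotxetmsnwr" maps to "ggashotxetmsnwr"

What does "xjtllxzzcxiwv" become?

Looking at the pairs, the operation is to replace every "z" with "g".
Applying that to "xjtllxzzcxiwv" gives "xjtllxggcxiwv".

xjtllxggcxiwv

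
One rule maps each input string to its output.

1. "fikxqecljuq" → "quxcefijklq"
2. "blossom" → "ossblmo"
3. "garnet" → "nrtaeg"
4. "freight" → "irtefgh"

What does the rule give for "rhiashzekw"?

swzaehhikr

The pattern: sort the characters into alphabetical order, then move the last 3 characters to the front (rotate right by 3).
For "rhiashzekw", step one produces "aehhikrswz"; step two turns that into "swzaehhikr".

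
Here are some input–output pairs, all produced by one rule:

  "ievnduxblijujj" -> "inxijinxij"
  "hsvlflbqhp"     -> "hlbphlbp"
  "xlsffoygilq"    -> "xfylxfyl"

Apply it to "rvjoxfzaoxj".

rozxrozx

Rule — keep one character in every 3, starting at position 1 (positions 1st, 4th, 7th, ...), then write the whole string twice.
On "rvjoxfzaoxj": the first step gives "rozx", and the second then gives "rozxrozx".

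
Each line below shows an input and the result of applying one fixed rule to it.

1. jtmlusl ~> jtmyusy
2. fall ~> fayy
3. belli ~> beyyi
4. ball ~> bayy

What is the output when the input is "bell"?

In each case the input is transformed by: replace every "l" with "y".
On "bell" that produces "beyy".

beyy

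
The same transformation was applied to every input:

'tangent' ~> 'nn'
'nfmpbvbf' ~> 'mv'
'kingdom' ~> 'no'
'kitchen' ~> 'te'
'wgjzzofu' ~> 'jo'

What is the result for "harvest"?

rs

The transformation: keep one character in every 3, starting at position 3 (positions 3rd, 6th, 9th, ...).
On "harvest" that produces "rs".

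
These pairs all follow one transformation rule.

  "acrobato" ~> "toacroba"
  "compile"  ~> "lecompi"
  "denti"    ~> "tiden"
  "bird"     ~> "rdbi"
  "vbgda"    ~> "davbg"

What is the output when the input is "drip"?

Each output is the input with this applied: move the last 2 characters to the front (rotate right by 2).
"drip" → "ipdr".

ipdr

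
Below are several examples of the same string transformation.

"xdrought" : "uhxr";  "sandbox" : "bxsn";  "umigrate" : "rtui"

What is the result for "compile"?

iecm

The rule is to keep every other character starting from the first (positions 1st, 3rd, 5th, ...), then swap the front and back halves of the string.
"compile" → "cmie" → "iecm".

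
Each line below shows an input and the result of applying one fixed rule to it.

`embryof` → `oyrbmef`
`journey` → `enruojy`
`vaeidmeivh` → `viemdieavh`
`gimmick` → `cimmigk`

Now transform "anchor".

The rule is to reverse the string, then move the first character to the end.
For "anchor", step one produces "rohcna"; step two turns that into "ohcnar".

ohcnar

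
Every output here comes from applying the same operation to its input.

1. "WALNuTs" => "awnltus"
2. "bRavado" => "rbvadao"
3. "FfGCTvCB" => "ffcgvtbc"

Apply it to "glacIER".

lgcaeir

The pattern: swap each adjacent pair of characters (1↔2, 3↔4, ...), then convert every letter to lowercase.
"glacIER" → "lgcaEIR" → "lgcaeir".
(Check on "WALNuTs": → "AWNLTus" → "awnltus" ✓)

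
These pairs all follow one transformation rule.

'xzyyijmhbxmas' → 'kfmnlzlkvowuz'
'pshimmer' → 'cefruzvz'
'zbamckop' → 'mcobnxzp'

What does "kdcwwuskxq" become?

xdqkpxjfjh

Rule — take characters alternately from the front and the back (1st, last, 2nd, 2nd-last, ...), then shift every letter 13 places forward in the alphabet (wrapping around) — i.e. ROT13.
On "kdcwwuskxq" that produces "xdqkpxjfjh".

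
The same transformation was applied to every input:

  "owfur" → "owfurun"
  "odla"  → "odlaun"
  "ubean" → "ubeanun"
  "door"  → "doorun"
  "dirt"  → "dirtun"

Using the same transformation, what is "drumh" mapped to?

The transformation: append "un".
For "drumh" the result is "drumhun".

drumhun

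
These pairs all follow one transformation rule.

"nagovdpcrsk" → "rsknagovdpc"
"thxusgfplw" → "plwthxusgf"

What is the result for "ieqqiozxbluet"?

uetieqqiozxbl

Looking at the pairs, the operation is to move the last 3 characters to the front (rotate right by 3).
Applying that to "ieqqiozxbluet" gives "uetieqqiozxbl".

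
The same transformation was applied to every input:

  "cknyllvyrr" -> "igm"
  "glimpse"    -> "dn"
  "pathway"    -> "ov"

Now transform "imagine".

In each case the input is transformed by: keep one character in every 3, starting at position 3 (positions 3rd, 6th, 9th, ...), then shift every letter 5 places backward in the alphabet (wrapping around).
Starting from "imagine": after the first operation, "an"; after the second, "vi".

vi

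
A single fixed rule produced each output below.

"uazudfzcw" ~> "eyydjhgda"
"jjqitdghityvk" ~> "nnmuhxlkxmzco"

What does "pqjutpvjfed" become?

utyntxnzijh

The pattern: swap each adjacent pair of characters (1↔2, 3↔4, ...), then shift every letter 4 places forward in the alphabet (wrapping around).
For "pqjutpvjfed", step one produces "qpujptjvefd"; step two turns that into "utyntxnzijh".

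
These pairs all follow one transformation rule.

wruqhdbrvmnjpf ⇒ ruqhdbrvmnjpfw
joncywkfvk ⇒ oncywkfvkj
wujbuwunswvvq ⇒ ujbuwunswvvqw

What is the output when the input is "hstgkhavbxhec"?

The rule is to move the first character to the end.
On "hstgkhavbxhec" that produces "stgkhavbxhech".

stgkhavbxhech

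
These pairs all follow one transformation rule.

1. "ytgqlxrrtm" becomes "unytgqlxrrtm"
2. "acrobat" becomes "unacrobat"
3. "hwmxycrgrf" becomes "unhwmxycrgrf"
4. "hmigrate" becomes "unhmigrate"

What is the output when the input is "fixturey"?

The transformation: prepend "un".
Doing the same to "fixturey": "unfixturey".

unfixturey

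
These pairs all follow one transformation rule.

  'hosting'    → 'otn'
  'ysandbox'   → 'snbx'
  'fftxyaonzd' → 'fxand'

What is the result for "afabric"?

Each output is the input with this applied: keep every other character starting from the second (positions 2nd, 4th, 6th, ...).
For "afabric" the result is "fbi".

fbi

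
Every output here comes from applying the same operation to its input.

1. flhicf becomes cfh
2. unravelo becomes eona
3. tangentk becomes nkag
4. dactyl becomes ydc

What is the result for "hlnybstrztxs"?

rtslys

Rule — swap the front and back halves of the string, then keep every other character starting from the second (positions 2nd, 4th, 6th, ...).
Starting from "hlnybstrztxs": after the first operation, "trztxshlnybs"; after the second, "rtslys".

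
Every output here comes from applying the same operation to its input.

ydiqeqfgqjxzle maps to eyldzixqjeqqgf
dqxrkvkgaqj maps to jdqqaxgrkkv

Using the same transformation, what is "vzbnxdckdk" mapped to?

What's happening: reverse the string, then take characters alternately from the front and the back (1st, last, 2nd, 2nd-last, ...).
Working it through for "vzbnxdckdk": intermediate "kdkcdxnbzv", final "kvdzkbcndx".

kvdzkbcndx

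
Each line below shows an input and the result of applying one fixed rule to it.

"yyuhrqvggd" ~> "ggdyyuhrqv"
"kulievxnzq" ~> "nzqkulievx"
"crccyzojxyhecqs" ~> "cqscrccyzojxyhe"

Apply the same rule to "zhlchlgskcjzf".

What's happening: move the last 3 characters to the front (rotate right by 3).
Applying that to "zhlchlgskcjzf" gives "jzfzhlchlgskc".

jzfzhlchlgskc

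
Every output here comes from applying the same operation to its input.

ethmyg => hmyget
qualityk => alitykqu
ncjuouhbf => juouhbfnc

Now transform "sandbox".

ndboxsa

The rule is to move the first 2 characters to the end (rotate left by 2).
Applying that to "sandbox" gives "ndboxsa".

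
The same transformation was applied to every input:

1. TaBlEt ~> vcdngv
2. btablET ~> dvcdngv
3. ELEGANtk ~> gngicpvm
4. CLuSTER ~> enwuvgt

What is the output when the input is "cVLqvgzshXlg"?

Rule — shift every letter 2 places forward in the alphabet (wrapping around), then convert every letter to lowercase.
Starting from "cVLqvgzshXlg": after the first operation, "eXNsxibujZni"; after the second, "exnsxibujzni".

exnsxibujzni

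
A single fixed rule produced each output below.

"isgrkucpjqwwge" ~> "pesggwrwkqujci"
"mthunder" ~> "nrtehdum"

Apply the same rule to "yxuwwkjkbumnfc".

kcxfunwmwukbjy

What's happening: take characters alternately from the front and the back (1st, last, 2nd, 2nd-last, ...), then swap the first and last characters.
Working it through for "yxuwwkjkbumnfc": intermediate "ycxfunwmwukbjk", final "kcxfunwmwukbjy".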